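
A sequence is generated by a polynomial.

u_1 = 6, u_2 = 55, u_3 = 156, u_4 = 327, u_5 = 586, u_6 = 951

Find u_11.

4996

49, 101, 171, 259, 365
52, 70, 88, 106
18, 18, 18
The third differences are constant (18).
106 + 18 = 124;  365 + 124 = 489;  951 + 489 = 1440
124 + 18 = 142;  489 + 142 = 631;  1440 + 631 = 2071
142 + 18 = 160;  631 + 160 = 791;  2071 + 791 = 2862
160 + 18 = 178;  791 + 178 = 969;  2862 + 969 = 3831
178 + 18 = 196;  969 + 196 = 1165;  3831 + 1165 = 4996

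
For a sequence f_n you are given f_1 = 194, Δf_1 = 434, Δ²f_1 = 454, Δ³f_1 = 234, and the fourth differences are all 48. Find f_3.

1516

Build the table forward from the leading diagonal:
Δ⁴: 48, 48, 48
Δ³: 234, 282, 330
Δ²: 454, 688, 970
Δ: 434, 888, 1576
f: 194, 628, 1516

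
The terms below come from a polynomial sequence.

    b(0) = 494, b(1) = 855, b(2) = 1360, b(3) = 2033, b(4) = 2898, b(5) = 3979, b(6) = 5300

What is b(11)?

16345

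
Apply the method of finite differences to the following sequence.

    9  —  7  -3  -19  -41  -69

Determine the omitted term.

11

Using the last 5 terms:
D1: -10  -16  -22  -28
D2: -6  -6  -6
Constant second difference = -6.
Extend backward: -10 + 6 = -4;  7 + 4 = 11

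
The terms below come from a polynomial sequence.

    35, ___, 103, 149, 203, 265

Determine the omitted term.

Using the last 4 terms:
D1: 46, 54, 62
D2: 8, 8
Constant second difference = 8.
Extend backward: 46 − 8 = 38;  103 − 38 = 65

65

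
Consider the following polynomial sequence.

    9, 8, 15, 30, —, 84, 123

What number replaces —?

53

Using the first 4 terms:
-1  7  15
8  8
Constant second difference = 8.
Extend forward: 15 + 8 = 23;  30 + 23 = 53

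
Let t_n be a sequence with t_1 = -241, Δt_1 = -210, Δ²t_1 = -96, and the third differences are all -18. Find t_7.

-3301

Build the table forward from the leading diagonal:
Δ³: -18, -18, -18, -18, -18, -18, -18
Δ²: -96, -114, -132, -150, -168, -186, -204
Δ: -210, -306, -420, -552, -702, -870, -1056
t: -241, -451, -757, -1177, -1729, -2431, -3301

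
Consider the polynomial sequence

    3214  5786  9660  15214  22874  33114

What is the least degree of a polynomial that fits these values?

2572, 3874, 5554, 7660, 10240
1302, 1680, 2106, 2580
378, 426, 474
48, 48
The fourth differences are constant, so the polynomial has degree 4.

4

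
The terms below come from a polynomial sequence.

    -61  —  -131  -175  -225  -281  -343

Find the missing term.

-93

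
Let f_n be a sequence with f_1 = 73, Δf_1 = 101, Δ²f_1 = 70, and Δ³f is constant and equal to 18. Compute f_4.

604

Build the table forward from the leading diagonal:
Third differences: 18, 18, 18, 18
Second differences: 70, 88, 106, 124
First differences: 101, 171, 259, 365
f: 73, 174, 345, 604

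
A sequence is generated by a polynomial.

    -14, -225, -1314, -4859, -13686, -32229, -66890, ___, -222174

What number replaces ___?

Using the first 7 terms:
First differences: -211  -1089  -3545  -8827  -18543  -34661
Second differences: -878  -2456  -5282  -9716  -16118
Third differences: -1578  -2826  -4434  -6402
Fourth differences: -1248  -1608  -1968
Fifth differences: -360  -360
Constant fifth difference = -360.
Extend forward: -1968 − 360 = -2328;  -6402 − 2328 = -8730;  -16118 − 8730 = -24848;  -34661 − 24848 = -59509;  -66890 − 59509 = -126399

-126399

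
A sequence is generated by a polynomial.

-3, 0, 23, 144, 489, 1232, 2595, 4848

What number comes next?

8309

Δ: 3  23  121  345  743  1363  2253
Δ²: 20  98  224  398  620  890
Δ³: 78  126  174  222  270
Δ⁴: 48  48  48  48
Constant fourth difference = 48, so extend:
270 + 48 = 318;  890 + 318 = 1208;  2253 + 1208 = 3461;  4848 + 3461 = 8309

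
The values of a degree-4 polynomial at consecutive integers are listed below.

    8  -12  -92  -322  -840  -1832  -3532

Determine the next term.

First differences: -20  -80  -230  -518  -992  -1700
Second differences: -60  -150  -288  -474  -708
Third differences: -90  -138  -186  -234
Fourth differences: -48  -48  -48
Fourth differences constant at -48.
-234 − 48 = -282;  -708 − 282 = -990;  -1700 − 990 = -2690;  -3532 − 2690 = -6222

-6222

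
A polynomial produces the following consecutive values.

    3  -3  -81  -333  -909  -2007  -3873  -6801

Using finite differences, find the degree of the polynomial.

D1: -6, -78, -252, -576, -1098, -1866, -2928
D2: -72, -174, -324, -522, -768, -1062
D3: -102, -150, -198, -246, -294
D4: -48, -48, -48, -48
The fourth differences are constant, so the polynomial has degree 4.

4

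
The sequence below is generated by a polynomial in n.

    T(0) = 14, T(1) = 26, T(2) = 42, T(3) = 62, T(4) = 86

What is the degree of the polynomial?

First differences: 12, 16, 20, 24
Second differences: 4, 4, 4
The second differences are constant, so the polynomial has degree 2.

2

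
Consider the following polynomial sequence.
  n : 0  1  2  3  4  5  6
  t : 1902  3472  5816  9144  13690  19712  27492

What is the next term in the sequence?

37336

D1: 1570 , 2344 , 3328 , 4546 , 6022 , 7780
D2: 774 , 984 , 1218 , 1476 , 1758
D3: 210 , 234 , 258 , 282
D4: 24 , 24 , 24
Constant fourth difference = 24, so extend:
282 + 24 = 306;  1758 + 306 = 2064;  7780 + 2064 = 9844;  27492 + 9844 = 37336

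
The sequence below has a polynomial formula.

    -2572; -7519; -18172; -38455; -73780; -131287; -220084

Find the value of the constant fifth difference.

Δ: -4947, -10653, -20283, -35325, -57507, -88797
Δ²: -5706, -9630, -15042, -22182, -31290
Δ³: -3924, -5412, -7140, -9108
Δ⁴: -1488, -1728, -1968
Δ⁵: -240, -240

-240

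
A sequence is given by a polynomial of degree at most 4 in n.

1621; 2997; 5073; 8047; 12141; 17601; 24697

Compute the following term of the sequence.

33723

D1: 1376  2076  2974  4094  5460  7096
D2: 700  898  1120  1366  1636
D3: 198  222  246  270
D4: 24  24  24
The fourth differences are constant (24).
270 + 24 = 294;  1636 + 294 = 1930;  7096 + 1930 = 9026;  24697 + 9026 = 33723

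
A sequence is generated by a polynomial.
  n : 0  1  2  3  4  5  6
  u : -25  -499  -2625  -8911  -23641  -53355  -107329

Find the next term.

-198055

-474, -2126, -6286, -14730, -29714, -53974
-1652, -4160, -8444, -14984, -24260
-2508, -4284, -6540, -9276
-1776, -2256, -2736
-480, -480
The fifth differences are constant (-480).
-2736 − 480 = -3216;  -9276 − 3216 = -12492;  -24260 − 12492 = -36752;  -53974 − 36752 = -90726;  -107329 − 90726 = -198055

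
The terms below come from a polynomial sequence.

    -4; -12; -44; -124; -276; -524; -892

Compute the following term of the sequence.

First differences: -8  -32  -80  -152  -248  -368
Second differences: -24  -48  -72  -96  -120
Third differences: -24  -24  -24  -24
Constant third difference = -24, so extend:
-120 − 24 = -144;  -368 − 144 = -512;  -892 − 512 = -1404

-1404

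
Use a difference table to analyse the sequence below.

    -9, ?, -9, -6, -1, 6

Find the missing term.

Using the last 4 terms:
3, 5, 7
2, 2
Constant second difference = 2.
Extend backward: 3 − 2 = 1;  -9 − 1 = -10

-10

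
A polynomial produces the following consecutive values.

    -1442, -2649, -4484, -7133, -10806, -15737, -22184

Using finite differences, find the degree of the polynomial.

4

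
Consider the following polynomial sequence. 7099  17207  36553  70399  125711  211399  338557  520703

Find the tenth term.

1117591

First differences: 10108, 19346, 33846, 55312, 85688, 127158, 182146
Second differences: 9238, 14500, 21466, 30376, 41470, 54988
Third differences: 5262, 6966, 8910, 11094, 13518
Fourth differences: 1704, 1944, 2184, 2424
Fifth differences: 240, 240, 240
The fifth differences are constant (240).
2424 + 240 = 2664;  13518 + 2664 = 16182;  54988 + 16182 = 71170;  182146 + 71170 = 253316;  520703 + 253316 = 774019
2664 + 240 = 2904;  16182 + 2904 = 19086;  71170 + 19086 = 90256;  253316 + 90256 = 343572;  774019 + 343572 = 1117591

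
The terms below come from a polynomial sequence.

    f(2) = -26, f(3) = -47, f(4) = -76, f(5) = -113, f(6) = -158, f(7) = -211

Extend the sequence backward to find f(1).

D1: -21, -29, -37, -45, -53
D2: -8, -8, -8, -8
The second differences are constant at -8.
Work back: -21 + 8 = -13;  -26 + 13 = -13

-13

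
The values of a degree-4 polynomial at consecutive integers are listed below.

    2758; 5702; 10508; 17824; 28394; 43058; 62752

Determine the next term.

88508

First differences: 2944 , 4806 , 7316 , 10570 , 14664 , 19694
Second differences: 1862 , 2510 , 3254 , 4094 , 5030
Third differences: 648 , 744 , 840 , 936
Fourth differences: 96 , 96 , 96
Fourth differences constant at 96.
936 + 96 = 1032;  5030 + 1032 = 6062;  19694 + 6062 = 25756;  62752 + 25756 = 88508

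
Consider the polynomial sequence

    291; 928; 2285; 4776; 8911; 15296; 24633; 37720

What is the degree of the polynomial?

637, 1357, 2491, 4135, 6385, 9337, 13087
720, 1134, 1644, 2250, 2952, 3750
414, 510, 606, 702, 798
96, 96, 96, 96
The fourth differences are constant, so the polynomial has degree 4.

4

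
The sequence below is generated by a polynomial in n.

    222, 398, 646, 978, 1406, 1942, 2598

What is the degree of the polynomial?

3

176, 248, 332, 428, 536, 656
72, 84, 96, 108, 120
12, 12, 12, 12
The third differences are constant, so the polynomial has degree 3.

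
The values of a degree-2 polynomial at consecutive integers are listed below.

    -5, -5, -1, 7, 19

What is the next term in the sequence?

35

0 , 4 , 8 , 12
4 , 4 , 4
The second differences are constant (4).
12 + 4 = 16;  19 + 16 = 35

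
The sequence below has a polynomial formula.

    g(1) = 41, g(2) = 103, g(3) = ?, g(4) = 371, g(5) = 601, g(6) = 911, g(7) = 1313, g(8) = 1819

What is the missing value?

Using the last 5 terms:
Δ: 230  310  402  506
Δ²: 80  92  104
Δ³: 12  12
Constant third difference = 12.
Extend backward: 80 − 12 = 68;  230 − 68 = 162;  371 − 162 = 209

209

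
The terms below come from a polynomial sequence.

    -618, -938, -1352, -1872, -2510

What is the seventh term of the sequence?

-4188

D1: -320, -414, -520, -638
D2: -94, -106, -118
D3: -12, -12
Constant third difference = -12, so extend:
-118 − 12 = -130;  -638 − 130 = -768;  -2510 − 768 = -3278
-130 − 12 = -142;  -768 − 142 = -910;  -3278 − 910 = -4188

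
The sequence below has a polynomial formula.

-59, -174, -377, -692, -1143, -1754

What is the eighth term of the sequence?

-3552

Δ: -115  -203  -315  -451  -611
Δ²: -88  -112  -136  -160
Δ³: -24  -24  -24
The third differences are constant (-24).
-160 − 24 = -184;  -611 − 184 = -795;  -1754 − 795 = -2549
-184 − 24 = -208;  -795 − 208 = -1003;  -2549 − 1003 = -3552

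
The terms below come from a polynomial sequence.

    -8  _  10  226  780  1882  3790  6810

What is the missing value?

-30

Using the last 6 terms:
Δ: 216  554  1102  1908  3020
Δ²: 338  548  806  1112
Δ³: 210  258  306
Δ⁴: 48  48
Constant fourth difference = 48.
Extend backward: 210 − 48 = 162;  338 − 162 = 176;  216 − 176 = 40;  10 − 40 = -30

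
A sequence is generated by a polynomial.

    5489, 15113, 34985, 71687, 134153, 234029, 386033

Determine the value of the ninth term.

922817

D1: 9624, 19872, 36702, 62466, 99876, 152004
D2: 10248, 16830, 25764, 37410, 52128
D3: 6582, 8934, 11646, 14718
D4: 2352, 2712, 3072
D5: 360, 360
Fifth differences constant at 360.
3072 + 360 = 3432;  14718 + 3432 = 18150;  52128 + 18150 = 70278;  152004 + 70278 = 222282;  386033 + 222282 = 608315
3432 + 360 = 3792;  18150 + 3792 = 21942;  70278 + 21942 = 92220;  222282 + 92220 = 314502;  608315 + 314502 = 922817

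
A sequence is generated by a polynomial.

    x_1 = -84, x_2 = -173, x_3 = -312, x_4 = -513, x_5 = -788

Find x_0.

First differences: -89  -139  -201  -275
Second differences: -50  -62  -74
Third differences: -12  -12
The third differences are constant at -12.
Work back: -50 + 12 = -38;  -89 + 38 = -51;  -84 + 51 = -33

-33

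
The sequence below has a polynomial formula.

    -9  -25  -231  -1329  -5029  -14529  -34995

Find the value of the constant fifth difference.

-480

Δ: -16, -206, -1098, -3700, -9500, -20466
Δ²: -190, -892, -2602, -5800, -10966
Δ³: -702, -1710, -3198, -5166
Δ⁴: -1008, -1488, -1968
Δ⁵: -480, -480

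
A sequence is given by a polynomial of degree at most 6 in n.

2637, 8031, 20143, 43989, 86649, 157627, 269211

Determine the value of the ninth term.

Δ: 5394  12112  23846  42660  70978  111584
Δ²: 6718  11734  18814  28318  40606
Δ³: 5016  7080  9504  12288
Δ⁴: 2064  2424  2784
Δ⁵: 360  360
Constant fifth difference = 360, so extend:
2784 + 360 = 3144;  12288 + 3144 = 15432;  40606 + 15432 = 56038;  111584 + 56038 = 167622;  269211 + 167622 = 436833
3144 + 360 = 3504;  15432 + 3504 = 18936;  56038 + 18936 = 74974;  167622 + 74974 = 242596;  436833 + 242596 = 679429

679429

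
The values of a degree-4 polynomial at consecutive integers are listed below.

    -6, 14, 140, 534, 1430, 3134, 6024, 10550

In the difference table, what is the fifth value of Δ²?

1186

D1: 20, 126, 394, 896, 1704, 2890, 4526
D2: 106, 268, 502, 808, 1186, 1636
D3: 162, 234, 306, 378, 450
D4: 72, 72, 72, 72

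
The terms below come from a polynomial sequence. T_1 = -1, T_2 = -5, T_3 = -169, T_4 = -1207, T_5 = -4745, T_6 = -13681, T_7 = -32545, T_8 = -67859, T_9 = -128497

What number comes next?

-226045

D1: -4, -164, -1038, -3538, -8936, -18864, -35314, -60638
D2: -160, -874, -2500, -5398, -9928, -16450, -25324
D3: -714, -1626, -2898, -4530, -6522, -8874
D4: -912, -1272, -1632, -1992, -2352
D5: -360, -360, -360, -360
Fifth differences constant at -360.
-2352 − 360 = -2712;  -8874 − 2712 = -11586;  -25324 − 11586 = -36910;  -60638 − 36910 = -97548;  -128497 − 97548 = -226045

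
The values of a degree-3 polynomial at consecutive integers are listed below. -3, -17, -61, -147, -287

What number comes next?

Δ: -14, -44, -86, -140
Δ²: -30, -42, -54
Δ³: -12, -12
The third differences are constant (-12).
-54 − 12 = -66;  -140 − 66 = -206;  -287 − 206 = -493

-493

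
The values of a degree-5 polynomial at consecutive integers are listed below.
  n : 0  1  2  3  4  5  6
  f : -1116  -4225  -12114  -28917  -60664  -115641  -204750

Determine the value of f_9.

-832689

-3109  -7889  -16803  -31747  -54977  -89109
-4780  -8914  -14944  -23230  -34132
-4134  -6030  -8286  -10902
-1896  -2256  -2616
-360  -360
The fifth differences are constant (-360).
-2616 − 360 = -2976;  -10902 − 2976 = -13878;  -34132 − 13878 = -48010;  -89109 − 48010 = -137119;  -204750 − 137119 = -341869
-2976 − 360 = -3336;  -13878 − 3336 = -17214;  -48010 − 17214 = -65224;  -137119 − 65224 = -202343;  -341869 − 202343 = -544212
-3336 − 360 = -3696;  -17214 − 3696 = -20910;  -65224 − 20910 = -86134;  -202343 − 86134 = -288477;  -544212 − 288477 = -832689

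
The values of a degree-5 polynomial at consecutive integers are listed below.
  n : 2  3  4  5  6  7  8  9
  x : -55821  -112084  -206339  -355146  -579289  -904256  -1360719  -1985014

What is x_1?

-24734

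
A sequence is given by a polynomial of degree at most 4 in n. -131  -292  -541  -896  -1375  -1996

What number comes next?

-2777

Δ: -161 , -249 , -355 , -479 , -621
Δ²: -88 , -106 , -124 , -142
Δ³: -18 , -18 , -18
Constant third difference = -18, so extend:
-142 − 18 = -160;  -621 − 160 = -781;  -1996 − 781 = -2777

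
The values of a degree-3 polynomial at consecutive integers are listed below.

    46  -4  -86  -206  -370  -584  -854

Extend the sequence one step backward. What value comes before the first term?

First differences: -50, -82, -120, -164, -214, -270
Second differences: -32, -38, -44, -50, -56
Third differences: -6, -6, -6, -6
The third differences are constant at -6.
Work back: -32 + 6 = -26;  -50 + 26 = -24;  46 + 24 = 70

70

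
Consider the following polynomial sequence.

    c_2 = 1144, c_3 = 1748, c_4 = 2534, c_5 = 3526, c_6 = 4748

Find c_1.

698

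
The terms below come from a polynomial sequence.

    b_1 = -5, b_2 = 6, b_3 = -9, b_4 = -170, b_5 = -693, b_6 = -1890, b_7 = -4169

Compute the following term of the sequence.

11, -15, -161, -523, -1197, -2279
-26, -146, -362, -674, -1082
-120, -216, -312, -408
-96, -96, -96
Fourth differences constant at -96.
-408 − 96 = -504;  -1082 − 504 = -1586;  -2279 − 1586 = -3865;  -4169 − 3865 = -8034

-8034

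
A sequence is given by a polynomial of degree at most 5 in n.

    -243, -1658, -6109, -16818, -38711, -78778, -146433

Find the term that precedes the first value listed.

14

First differences: -1415  -4451  -10709  -21893  -40067  -67655
Second differences: -3036  -6258  -11184  -18174  -27588
Third differences: -3222  -4926  -6990  -9414
Fourth differences: -1704  -2064  -2424
Fifth differences: -360  -360
The fifth differences are constant at -360.
Work back: -1704 + 360 = -1344;  -3222 + 1344 = -1878;  -3036 + 1878 = -1158;  -1415 + 1158 = -257;  -243 + 257 = 14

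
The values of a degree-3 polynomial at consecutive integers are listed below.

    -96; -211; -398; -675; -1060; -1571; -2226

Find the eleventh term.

-6646

D1: -115, -187, -277, -385, -511, -655
D2: -72, -90, -108, -126, -144
D3: -18, -18, -18, -18
Third differences constant at -18.
-144 − 18 = -162;  -655 − 162 = -817;  -2226 − 817 = -3043
-162 − 18 = -180;  -817 − 180 = -997;  -3043 − 997 = -4040
-180 − 18 = -198;  -997 − 198 = -1195;  -4040 − 1195 = -5235
-198 − 18 = -216;  -1195 − 216 = -1411;  -5235 − 1411 = -6646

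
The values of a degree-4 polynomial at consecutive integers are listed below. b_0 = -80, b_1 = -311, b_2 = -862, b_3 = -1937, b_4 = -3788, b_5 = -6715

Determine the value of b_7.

D1: -231 , -551 , -1075 , -1851 , -2927
D2: -320 , -524 , -776 , -1076
D3: -204 , -252 , -300
D4: -48 , -48
Fourth differences constant at -48.
-300 − 48 = -348;  -1076 − 348 = -1424;  -2927 − 1424 = -4351;  -6715 − 4351 = -11066
-348 − 48 = -396;  -1424 − 396 = -1820;  -4351 − 1820 = -6171;  -11066 − 6171 = -17237

-17237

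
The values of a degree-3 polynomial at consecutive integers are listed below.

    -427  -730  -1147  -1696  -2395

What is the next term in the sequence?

First differences: -303, -417, -549, -699
Second differences: -114, -132, -150
Third differences: -18, -18
Constant third difference = -18, so extend:
-150 − 18 = -168;  -699 − 168 = -867;  -2395 − 867 = -3262

-3262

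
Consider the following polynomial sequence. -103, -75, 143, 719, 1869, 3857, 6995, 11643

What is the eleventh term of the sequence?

38967

28  218  576  1150  1988  3138  4648
190  358  574  838  1150  1510
168  216  264  312  360
48  48  48  48
Fourth differences constant at 48.
360 + 48 = 408;  1510 + 408 = 1918;  4648 + 1918 = 6566;  11643 + 6566 = 18209
408 + 48 = 456;  1918 + 456 = 2374;  6566 + 2374 = 8940;  18209 + 8940 = 27149
456 + 48 = 504;  2374 + 504 = 2878;  8940 + 2878 = 11818;  27149 + 11818 = 38967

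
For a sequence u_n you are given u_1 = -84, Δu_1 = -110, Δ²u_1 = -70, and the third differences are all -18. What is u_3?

-374

Build the table forward from the leading diagonal:
Δ³: -18  -18  -18
Δ²: -70  -88  -106
Δ: -110  -180  -268
u: -84  -194  -374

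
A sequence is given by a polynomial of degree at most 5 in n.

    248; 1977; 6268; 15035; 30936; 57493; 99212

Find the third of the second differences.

First differences: 1729, 4291, 8767, 15901, 26557, 41719
Second differences: 2562, 4476, 7134, 10656, 15162
Third differences: 1914, 2658, 3522, 4506
Fourth differences: 744, 864, 984
Fifth differences: 120, 120

7134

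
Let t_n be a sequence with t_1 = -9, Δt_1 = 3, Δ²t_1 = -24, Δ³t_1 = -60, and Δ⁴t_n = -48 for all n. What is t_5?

-429

Build the table forward from the leading diagonal:
Δ⁴: -48, -48, -48, -48, -48
Δ³: -60, -108, -156, -204, -252
Δ²: -24, -84, -192, -348, -552
Δ: 3, -21, -105, -297, -645
t: -9, -6, -27, -132, -429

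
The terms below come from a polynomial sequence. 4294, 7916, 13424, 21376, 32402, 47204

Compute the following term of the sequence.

First differences: 3622 , 5508 , 7952 , 11026 , 14802
Second differences: 1886 , 2444 , 3074 , 3776
Third differences: 558 , 630 , 702
Fourth differences: 72 , 72
Fourth differences constant at 72.
702 + 72 = 774;  3776 + 774 = 4550;  14802 + 4550 = 19352;  47204 + 19352 = 66556

66556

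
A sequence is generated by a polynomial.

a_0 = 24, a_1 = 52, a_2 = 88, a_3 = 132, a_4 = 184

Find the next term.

28, 36, 44, 52
8, 8, 8
Constant second difference = 8, so extend:
52 + 8 = 60;  184 + 60 = 244

244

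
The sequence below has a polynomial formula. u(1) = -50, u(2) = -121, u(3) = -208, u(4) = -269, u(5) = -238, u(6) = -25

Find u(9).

2966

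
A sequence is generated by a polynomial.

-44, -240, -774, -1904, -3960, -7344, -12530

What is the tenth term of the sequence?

-44720

D1: -196  -534  -1130  -2056  -3384  -5186
D2: -338  -596  -926  -1328  -1802
D3: -258  -330  -402  -474
D4: -72  -72  -72
The fourth differences are constant (-72).
-474 − 72 = -546;  -1802 − 546 = -2348;  -5186 − 2348 = -7534;  -12530 − 7534 = -20064
-546 − 72 = -618;  -2348 − 618 = -2966;  -7534 − 2966 = -10500;  -20064 − 10500 = -30564
-618 − 72 = -690;  -2966 − 690 = -3656;  -10500 − 3656 = -14156;  -30564 − 14156 = -44720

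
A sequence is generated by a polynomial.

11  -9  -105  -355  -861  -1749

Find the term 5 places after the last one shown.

Δ: -20, -96, -250, -506, -888
Δ²: -76, -154, -256, -382
Δ³: -78, -102, -126
Δ⁴: -24, -24
The fourth differences are constant (-24).
-126 − 24 = -150;  -382 − 150 = -532;  -888 − 532 = -1420;  -1749 − 1420 = -3169
-150 − 24 = -174;  -532 − 174 = -706;  -1420 − 706 = -2126;  -3169 − 2126 = -5295
-174 − 24 = -198;  -706 − 198 = -904;  -2126 − 904 = -3030;  -5295 − 3030 = -8325
-198 − 24 = -222;  -904 − 222 = -1126;  -3030 − 1126 = -4156;  -8325 − 4156 = -12481
-222 − 24 = -246;  -1126 − 246 = -1372;  -4156 − 1372 = -5528;  -12481 − 5528 = -18009

-18009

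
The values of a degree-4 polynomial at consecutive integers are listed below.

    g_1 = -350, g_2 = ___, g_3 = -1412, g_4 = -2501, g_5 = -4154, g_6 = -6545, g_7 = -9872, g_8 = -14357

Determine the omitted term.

-737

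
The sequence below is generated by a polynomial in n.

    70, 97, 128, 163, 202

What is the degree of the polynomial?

D1: 27, 31, 35, 39
D2: 4, 4, 4
The second differences are constant, so the polynomial has degree 2.

2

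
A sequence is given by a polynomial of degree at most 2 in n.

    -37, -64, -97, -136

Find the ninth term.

-421

-27, -33, -39
-6, -6
The second differences are constant (-6).
-39 − 6 = -45;  -136 − 45 = -181
-45 − 6 = -51;  -181 − 51 = -232
-51 − 6 = -57;  -232 − 57 = -289
-57 − 6 = -63;  -289 − 63 = -352
-63 − 6 = -69;  -352 − 69 = -421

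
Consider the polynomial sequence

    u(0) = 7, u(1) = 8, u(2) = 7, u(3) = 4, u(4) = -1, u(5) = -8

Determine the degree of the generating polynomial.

1, -1, -3, -5, -7
-2, -2, -2, -2
The second differences are constant, so the polynomial has degree 2.

2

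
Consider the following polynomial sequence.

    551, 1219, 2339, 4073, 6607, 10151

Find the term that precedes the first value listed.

197

Δ: 668  1120  1734  2534  3544
Δ²: 452  614  800  1010
Δ³: 162  186  210
Δ⁴: 24  24
The fourth differences are constant at 24.
Work back: 162 − 24 = 138;  452 − 138 = 314;  668 − 314 = 354;  551 − 354 = 197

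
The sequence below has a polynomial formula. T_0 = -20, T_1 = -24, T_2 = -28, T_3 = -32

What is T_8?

-52

D1: -4 , -4 , -4
Constant first difference = -4, so extend:
-32 − 4 = -36
-36 − 4 = -40
-40 − 4 = -44
-44 − 4 = -48
-48 − 4 = -52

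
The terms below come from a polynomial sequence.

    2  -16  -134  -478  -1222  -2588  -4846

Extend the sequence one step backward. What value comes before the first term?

-2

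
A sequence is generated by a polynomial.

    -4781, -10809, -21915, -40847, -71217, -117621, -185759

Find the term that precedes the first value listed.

Δ: -6028, -11106, -18932, -30370, -46404, -68138
Δ²: -5078, -7826, -11438, -16034, -21734
Δ³: -2748, -3612, -4596, -5700
Δ⁴: -864, -984, -1104
Δ⁵: -120, -120
The fifth differences are constant at -120.
Work back: -864 + 120 = -744;  -2748 + 744 = -2004;  -5078 + 2004 = -3074;  -6028 + 3074 = -2954;  -4781 + 2954 = -1827

-1827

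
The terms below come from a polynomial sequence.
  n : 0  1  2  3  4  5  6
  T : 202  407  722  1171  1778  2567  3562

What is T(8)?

6266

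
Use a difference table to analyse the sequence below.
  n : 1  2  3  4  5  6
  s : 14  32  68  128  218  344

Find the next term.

18, 36, 60, 90, 126
18, 24, 30, 36
6, 6, 6
The third differences are constant (6).
36 + 6 = 42;  126 + 42 = 168;  344 + 168 = 512

512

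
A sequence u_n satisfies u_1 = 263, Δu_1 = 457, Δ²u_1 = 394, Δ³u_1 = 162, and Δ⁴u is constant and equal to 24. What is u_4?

2978

Build the table forward from the leading diagonal:
Δ⁴: 24  24  24  24
Δ³: 162  186  210  234
Δ²: 394  556  742  952
Δ: 457  851  1407  2149
u: 263  720  1571  2978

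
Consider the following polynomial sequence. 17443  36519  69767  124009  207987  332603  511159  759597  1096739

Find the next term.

19076 , 33248 , 54242 , 83978 , 124616 , 178556 , 248438 , 337142
14172 , 20994 , 29736 , 40638 , 53940 , 69882 , 88704
6822 , 8742 , 10902 , 13302 , 15942 , 18822
1920 , 2160 , 2400 , 2640 , 2880
240 , 240 , 240 , 240
Fifth differences constant at 240.
2880 + 240 = 3120;  18822 + 3120 = 21942;  88704 + 21942 = 110646;  337142 + 110646 = 447788;  1096739 + 447788 = 1544527

1544527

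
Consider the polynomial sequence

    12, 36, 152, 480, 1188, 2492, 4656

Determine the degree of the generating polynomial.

24, 116, 328, 708, 1304, 2164
92, 212, 380, 596, 860
120, 168, 216, 264
48, 48, 48
The fourth differences are constant, so the polynomial has degree 4.

4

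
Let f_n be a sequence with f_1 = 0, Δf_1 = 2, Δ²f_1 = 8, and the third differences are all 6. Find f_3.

Build the table forward from the leading diagonal:
D3: 6  6  6
D2: 8  14  20
D1: 2  10  24
f: 0  2  12

12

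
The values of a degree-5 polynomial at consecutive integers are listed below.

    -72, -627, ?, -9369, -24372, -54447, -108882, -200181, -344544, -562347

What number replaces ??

-2886

Using the last 7 terms:
First differences: -15003  -30075  -54435  -91299  -144363  -217803
Second differences: -15072  -24360  -36864  -53064  -73440
Third differences: -9288  -12504  -16200  -20376
Fourth differences: -3216  -3696  -4176
Fifth differences: -480  -480
Constant fifth difference = -480.
Extend backward: -3216 + 480 = -2736;  -9288 + 2736 = -6552;  -15072 + 6552 = -8520;  -15003 + 8520 = -6483;  -9369 + 6483 = -2886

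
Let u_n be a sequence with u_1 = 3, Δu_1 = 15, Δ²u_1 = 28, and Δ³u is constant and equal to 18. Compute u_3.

61

Build the table forward from the leading diagonal:
D3: 18, 18, 18
D2: 28, 46, 64
D1: 15, 43, 89
u: 3, 18, 61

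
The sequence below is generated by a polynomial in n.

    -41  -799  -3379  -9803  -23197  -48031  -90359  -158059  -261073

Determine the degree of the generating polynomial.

First differences: -758, -2580, -6424, -13394, -24834, -42328, -67700, -103014
Second differences: -1822, -3844, -6970, -11440, -17494, -25372, -35314
Third differences: -2022, -3126, -4470, -6054, -7878, -9942
Fourth differences: -1104, -1344, -1584, -1824, -2064
Fifth differences: -240, -240, -240, -240
The fifth differences are constant, so the polynomial has degree 5.

5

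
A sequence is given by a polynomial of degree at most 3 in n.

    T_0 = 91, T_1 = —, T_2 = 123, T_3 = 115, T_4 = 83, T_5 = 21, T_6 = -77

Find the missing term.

Using the last 5 terms:
D1: -8  -32  -62  -98
D2: -24  -30  -36
D3: -6  -6
Constant third difference = -6.
Extend backward: -24 + 6 = -18;  -8 + 18 = 10;  123 − 10 = 113

113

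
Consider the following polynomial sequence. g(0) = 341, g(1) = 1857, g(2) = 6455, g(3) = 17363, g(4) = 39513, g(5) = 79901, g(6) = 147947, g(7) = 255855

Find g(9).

656153

D1: 1516 , 4598 , 10908 , 22150 , 40388 , 68046 , 107908
D2: 3082 , 6310 , 11242 , 18238 , 27658 , 39862
D3: 3228 , 4932 , 6996 , 9420 , 12204
D4: 1704 , 2064 , 2424 , 2784
D5: 360 , 360 , 360
Constant fifth difference = 360, so extend:
2784 + 360 = 3144;  12204 + 3144 = 15348;  39862 + 15348 = 55210;  107908 + 55210 = 163118;  255855 + 163118 = 418973
3144 + 360 = 3504;  15348 + 3504 = 18852;  55210 + 18852 = 74062;  163118 + 74062 = 237180;  418973 + 237180 = 656153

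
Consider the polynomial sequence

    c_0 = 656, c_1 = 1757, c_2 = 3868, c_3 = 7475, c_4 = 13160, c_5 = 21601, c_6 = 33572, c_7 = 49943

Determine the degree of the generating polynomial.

First differences: 1101, 2111, 3607, 5685, 8441, 11971, 16371
Second differences: 1010, 1496, 2078, 2756, 3530, 4400
Third differences: 486, 582, 678, 774, 870
Fourth differences: 96, 96, 96, 96
The fourth differences are constant, so the polynomial has degree 4.

4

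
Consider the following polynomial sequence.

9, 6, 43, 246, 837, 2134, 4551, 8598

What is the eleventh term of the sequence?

37059

D1: -3, 37, 203, 591, 1297, 2417, 4047
D2: 40, 166, 388, 706, 1120, 1630
D3: 126, 222, 318, 414, 510
D4: 96, 96, 96, 96
The fourth differences are constant (96).
510 + 96 = 606;  1630 + 606 = 2236;  4047 + 2236 = 6283;  8598 + 6283 = 14881
606 + 96 = 702;  2236 + 702 = 2938;  6283 + 2938 = 9221;  14881 + 9221 = 24102
702 + 96 = 798;  2938 + 798 = 3736;  9221 + 3736 = 12957;  24102 + 12957 = 37059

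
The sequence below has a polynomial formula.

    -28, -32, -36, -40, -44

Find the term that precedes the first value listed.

-24

First differences: -4  -4  -4  -4
The first differences are constant at -4.
Work back: -28 + 4 = -24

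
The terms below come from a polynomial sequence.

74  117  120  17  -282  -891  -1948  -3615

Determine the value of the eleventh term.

-14256

43, 3, -103, -299, -609, -1057, -1667
-40, -106, -196, -310, -448, -610
-66, -90, -114, -138, -162
-24, -24, -24, -24
The fourth differences are constant (-24).
-162 − 24 = -186;  -610 − 186 = -796;  -1667 − 796 = -2463;  -3615 − 2463 = -6078
-186 − 24 = -210;  -796 − 210 = -1006;  -2463 − 1006 = -3469;  -6078 − 3469 = -9547
-210 − 24 = -234;  -1006 − 234 = -1240;  -3469 − 1240 = -4709;  -9547 − 4709 = -14256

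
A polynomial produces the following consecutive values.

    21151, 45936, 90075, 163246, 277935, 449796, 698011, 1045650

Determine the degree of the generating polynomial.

5

Δ: 24785, 44139, 73171, 114689, 171861, 248215, 347639
Δ²: 19354, 29032, 41518, 57172, 76354, 99424
Δ³: 9678, 12486, 15654, 19182, 23070
Δ⁴: 2808, 3168, 3528, 3888
Δ⁵: 360, 360, 360
The fifth differences are constant, so the polynomial has degree 5.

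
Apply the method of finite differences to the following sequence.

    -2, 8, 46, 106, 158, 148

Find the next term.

-2

Δ: 10 , 38 , 60 , 52 , -10
Δ²: 28 , 22 , -8 , -62
Δ³: -6 , -30 , -54
Δ⁴: -24 , -24
Fourth differences constant at -24.
-54 − 24 = -78;  -62 − 78 = -140;  -10 − 140 = -150;  148 − 150 = -2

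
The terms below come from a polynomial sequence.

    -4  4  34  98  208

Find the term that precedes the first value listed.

-2

Δ: 8  30  64  110
Δ²: 22  34  46
Δ³: 12  12
The third differences are constant at 12.
Work back: 22 − 12 = 10;  8 − 10 = -2;  -4 + 2 = -2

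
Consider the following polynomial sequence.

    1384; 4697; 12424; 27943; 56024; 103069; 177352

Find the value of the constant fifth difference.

Δ: 3313, 7727, 15519, 28081, 47045, 74283
Δ²: 4414, 7792, 12562, 18964, 27238
Δ³: 3378, 4770, 6402, 8274
Δ⁴: 1392, 1632, 1872
Δ⁵: 240, 240

240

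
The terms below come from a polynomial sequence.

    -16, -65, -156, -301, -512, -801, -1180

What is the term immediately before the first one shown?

3

First differences: -49  -91  -145  -211  -289  -379
Second differences: -42  -54  -66  -78  -90
Third differences: -12  -12  -12  -12
The third differences are constant at -12.
Work back: -42 + 12 = -30;  -49 + 30 = -19;  -16 + 19 = 3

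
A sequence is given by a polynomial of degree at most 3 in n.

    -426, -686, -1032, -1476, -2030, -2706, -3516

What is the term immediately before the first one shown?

D1: -260  -346  -444  -554  -676  -810
D2: -86  -98  -110  -122  -134
D3: -12  -12  -12  -12
The third differences are constant at -12.
Work back: -86 + 12 = -74;  -260 + 74 = -186;  -426 + 186 = -240

-240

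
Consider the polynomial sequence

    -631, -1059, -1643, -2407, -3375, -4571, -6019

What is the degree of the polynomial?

3

First differences: -428, -584, -764, -968, -1196, -1448
Second differences: -156, -180, -204, -228, -252
Third differences: -24, -24, -24, -24
The third differences are constant, so the polynomial has degree 3.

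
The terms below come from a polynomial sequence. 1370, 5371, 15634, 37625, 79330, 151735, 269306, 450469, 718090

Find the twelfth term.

First differences: 4001, 10263, 21991, 41705, 72405, 117571, 181163, 267621
Second differences: 6262, 11728, 19714, 30700, 45166, 63592, 86458
Third differences: 5466, 7986, 10986, 14466, 18426, 22866
Fourth differences: 2520, 3000, 3480, 3960, 4440
Fifth differences: 480, 480, 480, 480
Fifth differences constant at 480.
4440 + 480 = 4920;  22866 + 4920 = 27786;  86458 + 27786 = 114244;  267621 + 114244 = 381865;  718090 + 381865 = 1099955
4920 + 480 = 5400;  27786 + 5400 = 33186;  114244 + 33186 = 147430;  381865 + 147430 = 529295;  1099955 + 529295 = 1629250
5400 + 480 = 5880;  33186 + 5880 = 39066;  147430 + 39066 = 186496;  529295 + 186496 = 715791;  1629250 + 715791 = 2345041

2345041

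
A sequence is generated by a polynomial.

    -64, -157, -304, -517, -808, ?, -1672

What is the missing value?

-1189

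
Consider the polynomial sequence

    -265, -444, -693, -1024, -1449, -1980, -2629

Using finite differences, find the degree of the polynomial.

-179, -249, -331, -425, -531, -649
-70, -82, -94, -106, -118
-12, -12, -12, -12
The third differences are constant, so the polynomial has degree 3.

3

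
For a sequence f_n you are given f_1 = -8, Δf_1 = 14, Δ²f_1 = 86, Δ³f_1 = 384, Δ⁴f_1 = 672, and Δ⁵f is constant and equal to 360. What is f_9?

91216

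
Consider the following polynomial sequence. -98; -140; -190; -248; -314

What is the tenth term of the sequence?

-764

First differences: -42 , -50 , -58 , -66
Second differences: -8 , -8 , -8
Second differences constant at -8.
-66 − 8 = -74;  -314 − 74 = -388
-74 − 8 = -82;  -388 − 82 = -470
-82 − 8 = -90;  -470 − 90 = -560
-90 − 8 = -98;  -560 − 98 = -658
-98 − 8 = -106;  -658 − 106 = -764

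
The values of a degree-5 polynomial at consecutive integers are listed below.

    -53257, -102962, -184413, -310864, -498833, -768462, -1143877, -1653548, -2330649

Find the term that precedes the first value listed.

First differences: -49705, -81451, -126451, -187969, -269629, -375415, -509671, -677101
Second differences: -31746, -45000, -61518, -81660, -105786, -134256, -167430
Third differences: -13254, -16518, -20142, -24126, -28470, -33174
Fourth differences: -3264, -3624, -3984, -4344, -4704
Fifth differences: -360, -360, -360, -360
The fifth differences are constant at -360.
Work back: -3264 + 360 = -2904;  -13254 + 2904 = -10350;  -31746 + 10350 = -21396;  -49705 + 21396 = -28309;  -53257 + 28309 = -24948

-24948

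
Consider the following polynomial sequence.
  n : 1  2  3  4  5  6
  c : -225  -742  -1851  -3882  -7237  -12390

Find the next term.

-19887

Δ: -517, -1109, -2031, -3355, -5153
Δ²: -592, -922, -1324, -1798
Δ³: -330, -402, -474
Δ⁴: -72, -72
Fourth differences constant at -72.
-474 − 72 = -546;  -1798 − 546 = -2344;  -5153 − 2344 = -7497;  -12390 − 7497 = -19887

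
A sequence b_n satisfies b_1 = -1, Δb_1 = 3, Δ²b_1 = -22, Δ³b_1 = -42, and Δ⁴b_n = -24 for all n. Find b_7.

-1513

Build the table forward from the leading diagonal:
Δ⁴: -24, -24, -24, -24, -24, -24, -24
Δ³: -42, -66, -90, -114, -138, -162, -186
Δ²: -22, -64, -130, -220, -334, -472, -634
Δ: 3, -19, -83, -213, -433, -767, -1239
b: -1, 2, -17, -100, -313, -746, -1513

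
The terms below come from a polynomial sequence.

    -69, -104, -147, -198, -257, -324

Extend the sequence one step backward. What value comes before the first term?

First differences: -35, -43, -51, -59, -67
Second differences: -8, -8, -8, -8
The second differences are constant at -8.
Work back: -35 + 8 = -27;  -69 + 27 = -42

-42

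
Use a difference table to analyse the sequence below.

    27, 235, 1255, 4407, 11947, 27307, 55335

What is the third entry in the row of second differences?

4388

First differences: 208, 1020, 3152, 7540, 15360, 28028
Second differences: 812, 2132, 4388, 7820, 12668
Third differences: 1320, 2256, 3432, 4848
Fourth differences: 936, 1176, 1416
Fifth differences: 240, 240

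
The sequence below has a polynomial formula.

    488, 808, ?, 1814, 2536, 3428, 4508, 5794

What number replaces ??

Using the last 5 terms:
First differences: 722, 892, 1080, 1286
Second differences: 170, 188, 206
Third differences: 18, 18
Constant third difference = 18.
Extend backward: 170 − 18 = 152;  722 − 152 = 570;  1814 − 570 = 1244

1244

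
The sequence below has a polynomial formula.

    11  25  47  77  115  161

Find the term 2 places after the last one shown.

First differences: 14, 22, 30, 38, 46
Second differences: 8, 8, 8, 8
The second differences are constant (8).
46 + 8 = 54;  161 + 54 = 215
54 + 8 = 62;  215 + 62 = 277

277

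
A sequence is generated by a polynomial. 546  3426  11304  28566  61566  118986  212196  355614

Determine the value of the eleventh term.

1284576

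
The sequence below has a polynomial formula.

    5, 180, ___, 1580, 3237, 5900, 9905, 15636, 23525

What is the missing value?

Using the last 6 terms:
Δ: 1657  2663  4005  5731  7889
Δ²: 1006  1342  1726  2158
Δ³: 336  384  432
Δ⁴: 48  48
Constant fourth difference = 48.
Extend backward: 336 − 48 = 288;  1006 − 288 = 718;  1657 − 718 = 939;  1580 − 939 = 641

641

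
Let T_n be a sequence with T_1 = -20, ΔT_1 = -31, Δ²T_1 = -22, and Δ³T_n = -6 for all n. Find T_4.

-185

Build the table forward from the leading diagonal:
D3: -6  -6  -6  -6
D2: -22  -28  -34  -40
D1: -31  -53  -81  -115
T: -20  -51  -104  -185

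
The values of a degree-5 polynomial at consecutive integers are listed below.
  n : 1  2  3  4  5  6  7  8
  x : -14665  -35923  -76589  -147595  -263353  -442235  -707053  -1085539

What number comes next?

-1610825

D1: -21258  -40666  -71006  -115758  -178882  -264818  -378486
D2: -19408  -30340  -44752  -63124  -85936  -113668
D3: -10932  -14412  -18372  -22812  -27732
D4: -3480  -3960  -4440  -4920
D5: -480  -480  -480
Fifth differences constant at -480.
-4920 − 480 = -5400;  -27732 − 5400 = -33132;  -113668 − 33132 = -146800;  -378486 − 146800 = -525286;  -1085539 − 525286 = -1610825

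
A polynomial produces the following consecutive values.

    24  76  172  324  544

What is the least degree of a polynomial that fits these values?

Δ: 52, 96, 152, 220
Δ²: 44, 56, 68
Δ³: 12, 12
The third differences are constant, so the polynomial has degree 3.

3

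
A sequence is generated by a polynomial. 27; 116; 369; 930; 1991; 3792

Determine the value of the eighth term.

10814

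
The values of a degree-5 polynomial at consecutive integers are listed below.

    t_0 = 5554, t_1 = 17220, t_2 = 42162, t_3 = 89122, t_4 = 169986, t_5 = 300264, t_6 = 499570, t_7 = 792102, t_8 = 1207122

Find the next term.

1779436

First differences: 11666, 24942, 46960, 80864, 130278, 199306, 292532, 415020
Second differences: 13276, 22018, 33904, 49414, 69028, 93226, 122488
Third differences: 8742, 11886, 15510, 19614, 24198, 29262
Fourth differences: 3144, 3624, 4104, 4584, 5064
Fifth differences: 480, 480, 480, 480
Fifth differences constant at 480.
5064 + 480 = 5544;  29262 + 5544 = 34806;  122488 + 34806 = 157294;  415020 + 157294 = 572314;  1207122 + 572314 = 1779436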